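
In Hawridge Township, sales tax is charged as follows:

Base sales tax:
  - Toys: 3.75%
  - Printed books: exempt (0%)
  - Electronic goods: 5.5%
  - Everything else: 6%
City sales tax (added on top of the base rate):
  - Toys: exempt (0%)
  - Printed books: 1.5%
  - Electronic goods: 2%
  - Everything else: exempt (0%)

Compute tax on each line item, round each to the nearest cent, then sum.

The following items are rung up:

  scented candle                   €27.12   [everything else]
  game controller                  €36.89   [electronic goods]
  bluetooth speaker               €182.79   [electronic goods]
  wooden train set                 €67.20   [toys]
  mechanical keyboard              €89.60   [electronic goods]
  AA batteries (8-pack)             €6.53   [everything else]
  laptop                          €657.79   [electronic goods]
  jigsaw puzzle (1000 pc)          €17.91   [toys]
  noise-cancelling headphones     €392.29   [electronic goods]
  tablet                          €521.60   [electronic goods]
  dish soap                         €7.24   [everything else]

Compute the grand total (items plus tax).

Scented candle €27.12: everything else → 6% + 0% city = 6% → €1.63
Game controller €36.89: electronic goods → 5.5% + 2% city = 7.5% → €2.77
Bluetooth speaker €182.79: electronic goods → 5.5% + 2% city = 7.5% → €13.71
Wooden train set €67.20: toys → 3.75% + 0% city = 3.75% → €2.52
Mechanical keyboard €89.60: electronic goods → 5.5% + 2% city = 7.5% → €6.72
AA batteries (8-pack) €6.53: everything else → 6% + 0% city = 6% → €0.39
Laptop €657.79: electronic goods → 5.5% + 2% city = 7.5% → €49.33
Jigsaw puzzle (1000 pc) €17.91: toys → 3.75% + 0% city = 3.75% → €0.67
Noise-cancelling headphones €392.29: electronic goods → 5.5% + 2% city = 7.5% → €29.42
Tablet €521.60: electronic goods → 5.5% + 2% city = 7.5% → €39.12
Dish soap €7.24: everything else → 6% + 0% city = 6% → €0.43
Subtotal = €2006.96; tax = €146.71; total due = €2153.67

€2153.67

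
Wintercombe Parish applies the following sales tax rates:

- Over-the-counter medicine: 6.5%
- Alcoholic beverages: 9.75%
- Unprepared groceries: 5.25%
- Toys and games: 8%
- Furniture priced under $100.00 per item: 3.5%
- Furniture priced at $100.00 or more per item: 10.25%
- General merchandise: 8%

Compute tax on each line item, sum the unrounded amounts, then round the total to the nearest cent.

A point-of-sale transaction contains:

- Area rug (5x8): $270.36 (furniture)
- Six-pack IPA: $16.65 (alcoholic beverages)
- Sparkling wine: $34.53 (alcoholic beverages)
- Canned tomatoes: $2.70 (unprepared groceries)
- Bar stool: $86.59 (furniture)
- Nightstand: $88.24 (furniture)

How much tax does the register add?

Area rug (5x8) $270.36: furniture, $100.00 or more → 10.25% → $27.7119
Six-pack IPA $16.65: alcoholic beverages → 9.75% → $1.623375
Sparkling wine $34.53: alcoholic beverages → 9.75% → $3.366675
Canned tomatoes $2.70: unprepared groceries → 5.25% → $0.14175
Bar stool $86.59: furniture, under $100.00 → 3.5% → $3.03065
Nightstand $88.24: furniture, under $100.00 → 3.5% → $3.0884
Unrounded tax sum = $38.96275 → $38.96

$38.96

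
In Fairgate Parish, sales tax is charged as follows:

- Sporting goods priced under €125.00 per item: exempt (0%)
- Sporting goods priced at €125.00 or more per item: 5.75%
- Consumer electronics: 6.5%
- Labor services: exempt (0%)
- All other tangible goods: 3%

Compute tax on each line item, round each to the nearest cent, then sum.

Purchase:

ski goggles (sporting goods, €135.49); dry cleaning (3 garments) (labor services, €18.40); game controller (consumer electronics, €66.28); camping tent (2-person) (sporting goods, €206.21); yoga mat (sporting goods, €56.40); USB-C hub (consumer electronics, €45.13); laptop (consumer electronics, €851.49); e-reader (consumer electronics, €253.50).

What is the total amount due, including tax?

Ski goggles €135.49: sporting goods, €125.00 or more → 5.75% → €7.79
Dry cleaning (3 garments) €18.40: labor services → 0% → €0.00
Game controller €66.28: consumer electronics → 6.5% → €4.31
Camping tent (2-person) €206.21: sporting goods, €125.00 or more → 5.75% → €11.86
Yoga mat €56.40: sporting goods, under €125.00 → 0% → €0.00
USB-C hub €45.13: consumer electronics → 6.5% → €2.93
Laptop €851.49: consumer electronics → 6.5% → €55.35
E-reader €253.50: consumer electronics → 6.5% → €16.48
Subtotal = €1632.90; tax = €98.72; total due = €1731.62

€1731.62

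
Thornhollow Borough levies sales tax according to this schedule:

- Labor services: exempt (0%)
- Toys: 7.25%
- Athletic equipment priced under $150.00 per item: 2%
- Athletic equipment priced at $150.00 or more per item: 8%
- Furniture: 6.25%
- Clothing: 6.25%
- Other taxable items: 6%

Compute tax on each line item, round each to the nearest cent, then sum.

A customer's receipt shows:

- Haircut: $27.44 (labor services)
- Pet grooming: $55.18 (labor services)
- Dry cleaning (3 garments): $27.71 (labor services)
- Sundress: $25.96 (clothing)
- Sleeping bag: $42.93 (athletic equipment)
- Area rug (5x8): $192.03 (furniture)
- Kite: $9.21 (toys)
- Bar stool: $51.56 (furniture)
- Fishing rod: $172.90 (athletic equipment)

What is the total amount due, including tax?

Haircut $27.44: labor services → 0% → $0.00
Pet grooming $55.18: labor services → 0% → $0.00
Dry cleaning (3 garments) $27.71: labor services → 0% → $0.00
Sundress $25.96: clothing → 6.25% → $1.62
Sleeping bag $42.93: athletic equipment, under $150.00 → 2% → $0.86
Area rug (5x8) $192.03: furniture → 6.25% → $12.00
Kite $9.21: toys → 7.25% → $0.67
Bar stool $51.56: furniture → 6.25% → $3.22
Fishing rod $172.90: athletic equipment, $150.00 or more → 8% → $13.83
Subtotal = $604.92; tax = $32.20; total due = $637.12

$637.12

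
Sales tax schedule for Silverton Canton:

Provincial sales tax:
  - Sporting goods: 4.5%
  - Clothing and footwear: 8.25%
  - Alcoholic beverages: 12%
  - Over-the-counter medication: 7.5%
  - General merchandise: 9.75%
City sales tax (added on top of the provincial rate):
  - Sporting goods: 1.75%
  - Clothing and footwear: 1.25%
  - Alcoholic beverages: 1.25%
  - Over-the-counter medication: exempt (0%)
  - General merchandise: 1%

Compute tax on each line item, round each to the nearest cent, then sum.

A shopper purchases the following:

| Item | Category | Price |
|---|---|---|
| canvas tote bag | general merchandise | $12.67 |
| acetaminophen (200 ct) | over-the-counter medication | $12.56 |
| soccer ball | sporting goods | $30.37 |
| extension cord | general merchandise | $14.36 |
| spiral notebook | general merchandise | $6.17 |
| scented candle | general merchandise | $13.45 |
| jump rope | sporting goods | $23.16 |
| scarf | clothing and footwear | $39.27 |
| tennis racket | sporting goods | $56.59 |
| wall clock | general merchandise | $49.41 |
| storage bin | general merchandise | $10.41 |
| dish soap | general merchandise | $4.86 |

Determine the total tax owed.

Canvas tote bag $12.67: general merchandise → 9.75% + 1% city = 10.75% → $1.36
Acetaminophen (200 ct) $12.56: over-the-counter medication → 7.5% + 0% city = 7.5% → $0.94
Soccer ball $30.37: sporting goods → 4.5% + 1.75% city = 6.25% → $1.90
Extension cord $14.36: general merchandise → 9.75% + 1% city = 10.75% → $1.54
Spiral notebook $6.17: general merchandise → 9.75% + 1% city = 10.75% → $0.66
Scented candle $13.45: general merchandise → 9.75% + 1% city = 10.75% → $1.45
Jump rope $23.16: sporting goods → 4.5% + 1.75% city = 6.25% → $1.45
Scarf $39.27: clothing and footwear → 8.25% + 1.25% city = 9.5% → $3.73
Tennis racket $56.59: sporting goods → 4.5% + 1.75% city = 6.25% → $3.54
Wall clock $49.41: general merchandise → 9.75% + 1% city = 10.75% → $5.31
Storage bin $10.41: general merchandise → 9.75% + 1% city = 10.75% → $1.12
Dish soap $4.86: general merchandise → 9.75% + 1% city = 10.75% → $0.52
Total tax = $1.36 + $0.94 + $1.90 + $1.54 + $0.66 + $1.45 + $1.45 + $3.73 + $3.54 + $5.31 + $1.12 + $0.52 = $23.52

$23.52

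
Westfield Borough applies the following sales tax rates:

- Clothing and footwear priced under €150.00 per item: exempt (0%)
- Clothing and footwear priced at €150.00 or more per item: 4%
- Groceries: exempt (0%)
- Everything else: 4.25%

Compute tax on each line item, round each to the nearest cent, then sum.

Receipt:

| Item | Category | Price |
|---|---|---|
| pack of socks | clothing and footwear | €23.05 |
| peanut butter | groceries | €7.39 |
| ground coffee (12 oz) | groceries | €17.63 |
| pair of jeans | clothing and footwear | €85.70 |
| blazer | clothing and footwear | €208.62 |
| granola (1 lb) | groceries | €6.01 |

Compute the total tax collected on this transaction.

€8.34

Pack of socks €23.05: clothing and footwear, under €150.00 → 0% → €0.00
Peanut butter €7.39: groceries → 0% → €0.00
Ground coffee (12 oz) €17.63: groceries → 0% → €0.00
Pair of jeans €85.70: clothing and footwear, under €150.00 → 0% → €0.00
Blazer €208.62: clothing and footwear, €150.00 or more → 4% → €8.34
Granola (1 lb) €6.01: groceries → 0% → €0.00
Total tax = €8.34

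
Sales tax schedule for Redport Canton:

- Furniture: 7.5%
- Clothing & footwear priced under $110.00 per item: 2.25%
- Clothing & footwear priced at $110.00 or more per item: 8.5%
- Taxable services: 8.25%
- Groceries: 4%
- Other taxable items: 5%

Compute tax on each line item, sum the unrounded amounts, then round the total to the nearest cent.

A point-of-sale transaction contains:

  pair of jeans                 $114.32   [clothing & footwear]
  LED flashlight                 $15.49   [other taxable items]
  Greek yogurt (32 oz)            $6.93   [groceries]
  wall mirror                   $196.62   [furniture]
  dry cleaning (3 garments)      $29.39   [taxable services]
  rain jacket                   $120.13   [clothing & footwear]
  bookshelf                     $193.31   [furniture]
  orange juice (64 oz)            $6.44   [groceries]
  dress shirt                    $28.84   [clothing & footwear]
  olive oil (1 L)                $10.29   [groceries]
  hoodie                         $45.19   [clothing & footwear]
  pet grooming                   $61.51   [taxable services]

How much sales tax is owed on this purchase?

$60.06

Pair of jeans $114.32: clothing & footwear, $110.00 or more → 8.5% → $9.7172
LED flashlight $15.49: other taxable items → 5% → $0.7745
Greek yogurt (32 oz) $6.93: groceries → 4% → $0.2772
Wall mirror $196.62: furniture → 7.5% → $14.7465
Dry cleaning (3 garments) $29.39: taxable services → 8.25% → $2.424675
Rain jacket $120.13: clothing & footwear, $110.00 or more → 8.5% → $10.21105
Bookshelf $193.31: furniture → 7.5% → $14.49825
Orange juice (64 oz) $6.44: groceries → 4% → $0.2576
Dress shirt $28.84: clothing & footwear, under $110.00 → 2.25% → $0.6489
Olive oil (1 L) $10.29: groceries → 4% → $0.4116
Hoodie $45.19: clothing & footwear, under $110.00 → 2.25% → $1.016775
Pet grooming $61.51: taxable services → 8.25% → $5.074575
Unrounded tax sum = $60.058825 → $60.06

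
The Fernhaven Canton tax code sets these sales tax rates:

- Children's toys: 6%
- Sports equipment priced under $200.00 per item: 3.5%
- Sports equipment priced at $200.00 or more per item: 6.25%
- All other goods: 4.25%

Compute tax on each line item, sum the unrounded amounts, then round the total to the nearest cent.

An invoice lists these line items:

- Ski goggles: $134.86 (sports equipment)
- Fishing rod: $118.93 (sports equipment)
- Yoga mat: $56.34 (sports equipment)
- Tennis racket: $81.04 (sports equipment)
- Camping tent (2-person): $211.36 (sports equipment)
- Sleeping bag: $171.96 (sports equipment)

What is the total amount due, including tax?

$807.41

Ski goggles $134.86: sports equipment, under $200.00 → 3.5% → $4.7201
Fishing rod $118.93: sports equipment, under $200.00 → 3.5% → $4.16255
Yoga mat $56.34: sports equipment, under $200.00 → 3.5% → $1.9719
Tennis racket $81.04: sports equipment, under $200.00 → 3.5% → $2.8364
Camping tent (2-person) $211.36: sports equipment, $200.00 or more → 6.25% → $13.21
Sleeping bag $171.96: sports equipment, under $200.00 → 3.5% → $6.0186
Subtotal = $774.49; unrounded tax = $32.91955 → $32.92; total due = $807.41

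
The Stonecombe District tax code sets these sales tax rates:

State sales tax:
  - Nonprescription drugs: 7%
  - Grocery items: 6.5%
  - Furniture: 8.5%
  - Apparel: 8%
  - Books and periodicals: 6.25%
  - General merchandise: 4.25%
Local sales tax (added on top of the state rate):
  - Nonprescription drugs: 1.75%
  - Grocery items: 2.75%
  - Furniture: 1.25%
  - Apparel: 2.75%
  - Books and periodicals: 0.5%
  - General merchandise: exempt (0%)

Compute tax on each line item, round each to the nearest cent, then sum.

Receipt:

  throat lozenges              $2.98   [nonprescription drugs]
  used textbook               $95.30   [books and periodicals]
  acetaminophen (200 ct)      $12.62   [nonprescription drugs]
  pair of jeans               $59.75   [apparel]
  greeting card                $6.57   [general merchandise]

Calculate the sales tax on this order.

$14.49

Throat lozenges $2.98: nonprescription drugs → 7% + 1.75% local = 8.75% → $0.26
Used textbook $95.30: books and periodicals → 6.25% + 0.5% local = 6.75% → $6.43
Acetaminophen (200 ct) $12.62: nonprescription drugs → 7% + 1.75% local = 8.75% → $1.10
Pair of jeans $59.75: apparel → 8% + 2.75% local = 10.75% → $6.42
Greeting card $6.57: general merchandise → 4.25% + 0% local = 4.25% → $0.28
Total tax = $0.26 + $6.43 + $1.10 + $6.42 + $0.28 = $14.49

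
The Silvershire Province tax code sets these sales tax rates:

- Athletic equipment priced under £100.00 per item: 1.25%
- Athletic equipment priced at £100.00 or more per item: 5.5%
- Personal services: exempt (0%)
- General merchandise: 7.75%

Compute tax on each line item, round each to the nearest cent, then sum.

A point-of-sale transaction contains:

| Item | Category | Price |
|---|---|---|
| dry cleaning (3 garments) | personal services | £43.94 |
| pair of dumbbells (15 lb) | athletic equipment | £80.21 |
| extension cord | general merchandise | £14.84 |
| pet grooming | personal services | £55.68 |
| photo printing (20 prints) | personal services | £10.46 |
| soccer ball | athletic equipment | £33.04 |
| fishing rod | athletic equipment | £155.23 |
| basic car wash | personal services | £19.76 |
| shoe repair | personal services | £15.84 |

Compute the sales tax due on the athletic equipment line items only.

£9.95

Pair of dumbbells (15 lb) £80.21: athletic equipment, under £100.00 → 1.25% → £1.00
Soccer ball £33.04: athletic equipment, under £100.00 → 1.25% → £0.41
Fishing rod £155.23: athletic equipment, £100.00 or more → 5.5% → £8.54
Tax on athletic equipment = £1.00 + £0.41 + £8.54 = £9.95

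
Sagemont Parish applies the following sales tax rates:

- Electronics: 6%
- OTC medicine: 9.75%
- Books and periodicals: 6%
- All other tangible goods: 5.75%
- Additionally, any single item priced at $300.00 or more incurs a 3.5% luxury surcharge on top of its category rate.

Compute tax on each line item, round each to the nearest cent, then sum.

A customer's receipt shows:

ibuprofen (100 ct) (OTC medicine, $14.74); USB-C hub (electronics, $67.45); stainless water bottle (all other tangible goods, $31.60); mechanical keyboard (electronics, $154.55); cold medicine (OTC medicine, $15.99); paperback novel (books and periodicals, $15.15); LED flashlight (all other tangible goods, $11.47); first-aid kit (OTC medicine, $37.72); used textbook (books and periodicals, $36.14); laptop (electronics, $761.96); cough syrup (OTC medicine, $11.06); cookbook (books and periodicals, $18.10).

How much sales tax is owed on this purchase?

$100.12

Ibuprofen (100 ct) $14.74: OTC medicine → 9.75% → $1.44
USB-C hub $67.45: electronics → 6% → $4.05
Stainless water bottle $31.60: all other tangible goods → 5.75% → $1.82
Mechanical keyboard $154.55: electronics → 6% → $9.27
Cold medicine $15.99: OTC medicine → 9.75% → $1.56
Paperback novel $15.15: books and periodicals → 6% → $0.91
LED flashlight $11.47: all other tangible goods → 5.75% → $0.66
First-aid kit $37.72: OTC medicine → 9.75% → $3.68
Used textbook $36.14: books and periodicals → 6% → $2.17
Laptop $761.96: electronics → 6% + 3.5% surcharge = 9.5% → $72.39
Cough syrup $11.06: OTC medicine → 9.75% → $1.08
Cookbook $18.10: books and periodicals → 6% → $1.09
Total tax = $1.44 + $4.05 + $1.82 + $9.27 + $1.56 + $0.91 + $0.66 + $3.68 + $2.17 + $72.39 + $1.08 + $1.09 = $100.12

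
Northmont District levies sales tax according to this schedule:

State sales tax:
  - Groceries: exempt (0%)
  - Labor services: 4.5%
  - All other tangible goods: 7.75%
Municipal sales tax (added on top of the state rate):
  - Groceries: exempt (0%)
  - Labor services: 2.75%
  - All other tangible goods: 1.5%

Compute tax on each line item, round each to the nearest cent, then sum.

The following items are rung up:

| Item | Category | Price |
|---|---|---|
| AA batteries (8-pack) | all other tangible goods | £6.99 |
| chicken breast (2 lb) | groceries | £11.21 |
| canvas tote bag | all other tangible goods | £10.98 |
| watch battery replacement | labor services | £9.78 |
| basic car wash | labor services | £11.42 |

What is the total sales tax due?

£3.21

AA batteries (8-pack) £6.99: all other tangible goods → 7.75% + 1.5% municipal = 9.25% → £0.65
Chicken breast (2 lb) £11.21: groceries → 0% + 0% municipal = 0% → £0.00
Canvas tote bag £10.98: all other tangible goods → 7.75% + 1.5% municipal = 9.25% → £1.02
Watch battery replacement £9.78: labor services → 4.5% + 2.75% municipal = 7.25% → £0.71
Basic car wash £11.42: labor services → 4.5% + 2.75% municipal = 7.25% → £0.83
Total tax = £0.65 + £1.02 + £0.71 + £0.83 = £3.21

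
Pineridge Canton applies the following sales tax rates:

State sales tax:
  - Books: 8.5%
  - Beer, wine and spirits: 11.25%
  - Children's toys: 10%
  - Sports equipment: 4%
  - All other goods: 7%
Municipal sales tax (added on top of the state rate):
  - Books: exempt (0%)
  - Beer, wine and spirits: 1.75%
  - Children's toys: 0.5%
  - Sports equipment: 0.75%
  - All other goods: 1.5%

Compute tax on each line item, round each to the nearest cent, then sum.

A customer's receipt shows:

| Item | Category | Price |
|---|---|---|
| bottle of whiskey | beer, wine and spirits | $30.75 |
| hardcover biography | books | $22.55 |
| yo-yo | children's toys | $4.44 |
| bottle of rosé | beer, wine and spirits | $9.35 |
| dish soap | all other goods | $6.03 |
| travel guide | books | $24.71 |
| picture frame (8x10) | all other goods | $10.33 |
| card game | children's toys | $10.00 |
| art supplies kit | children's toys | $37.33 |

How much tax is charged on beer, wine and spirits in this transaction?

Bottle of whiskey $30.75: beer, wine and spirits → 11.25% + 1.75% municipal = 13% → $4.00
Bottle of rosé $9.35: beer, wine and spirits → 11.25% + 1.75% municipal = 13% → $1.22
Tax on beer, wine and spirits = $4.00 + $1.22 = $5.22

$5.22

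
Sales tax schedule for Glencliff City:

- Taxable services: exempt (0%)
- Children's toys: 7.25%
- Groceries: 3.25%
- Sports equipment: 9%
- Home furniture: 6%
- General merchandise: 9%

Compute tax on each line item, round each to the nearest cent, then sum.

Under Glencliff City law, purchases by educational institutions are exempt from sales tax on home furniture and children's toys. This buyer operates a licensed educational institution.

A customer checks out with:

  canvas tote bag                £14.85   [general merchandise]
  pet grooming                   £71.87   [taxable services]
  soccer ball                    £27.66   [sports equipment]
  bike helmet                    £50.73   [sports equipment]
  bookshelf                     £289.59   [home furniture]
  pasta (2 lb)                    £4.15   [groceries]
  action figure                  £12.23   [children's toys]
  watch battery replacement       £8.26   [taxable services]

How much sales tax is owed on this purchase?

£8.53

Canvas tote bag £14.85: general merchandise → 9% → £1.34
Pet grooming £71.87: taxable services → 0% → £0.00
Soccer ball £27.66: sports equipment → 9% → £2.49
Bike helmet £50.73: sports equipment → 9% → £4.57
Bookshelf £289.59: home furniture, buyer-exempt → 0% → £0.00
Pasta (2 lb) £4.15: groceries → 3.25% → £0.13
Action figure £12.23: children's toys, buyer-exempt → 0% → £0.00
Watch battery replacement £8.26: taxable services → 0% → £0.00
Total tax = £1.34 + £2.49 + £4.57 + £0.13 = £8.53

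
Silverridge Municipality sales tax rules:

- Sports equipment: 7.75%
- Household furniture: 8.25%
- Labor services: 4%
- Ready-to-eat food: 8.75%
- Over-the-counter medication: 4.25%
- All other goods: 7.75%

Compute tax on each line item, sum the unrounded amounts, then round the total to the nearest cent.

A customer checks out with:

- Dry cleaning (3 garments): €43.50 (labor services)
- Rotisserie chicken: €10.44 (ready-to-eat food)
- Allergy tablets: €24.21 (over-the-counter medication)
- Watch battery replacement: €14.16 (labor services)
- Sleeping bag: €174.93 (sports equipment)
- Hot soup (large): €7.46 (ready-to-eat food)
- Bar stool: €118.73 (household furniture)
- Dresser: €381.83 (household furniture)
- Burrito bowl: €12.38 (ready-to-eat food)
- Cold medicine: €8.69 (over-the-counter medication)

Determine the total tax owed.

€61.21

Dry cleaning (3 garments) €43.50: labor services → 4% → €1.74
Rotisserie chicken €10.44: ready-to-eat food → 8.75% → €0.9135
Allergy tablets €24.21: over-the-counter medication → 4.25% → €1.028925
Watch battery replacement €14.16: labor services → 4% → €0.5664
Sleeping bag €174.93: sports equipment → 7.75% → €13.557075
Hot soup (large) €7.46: ready-to-eat food → 8.75% → €0.65275
Bar stool €118.73: household furniture → 8.25% → €9.795225
Dresser €381.83: household furniture → 8.25% → €31.500975
Burrito bowl €12.38: ready-to-eat food → 8.75% → €1.08325
Cold medicine €8.69: over-the-counter medication → 4.25% → €0.369325
Unrounded tax sum = €61.207425 → €61.21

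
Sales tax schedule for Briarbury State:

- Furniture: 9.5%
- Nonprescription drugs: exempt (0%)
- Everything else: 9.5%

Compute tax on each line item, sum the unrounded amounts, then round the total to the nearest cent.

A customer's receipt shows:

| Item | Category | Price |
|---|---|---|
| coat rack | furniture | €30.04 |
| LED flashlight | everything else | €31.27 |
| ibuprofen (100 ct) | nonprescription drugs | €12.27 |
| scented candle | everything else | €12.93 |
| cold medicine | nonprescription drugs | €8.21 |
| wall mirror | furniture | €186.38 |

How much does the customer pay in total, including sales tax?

€305.86

Coat rack €30.04: furniture → 9.5% → €2.8538
LED flashlight €31.27: everything else → 9.5% → €2.97065
Ibuprofen (100 ct) €12.27: nonprescription drugs → 0% → €0.00
Scented candle €12.93: everything else → 9.5% → €1.22835
Cold medicine €8.21: nonprescription drugs → 0% → €0.00
Wall mirror €186.38: furniture → 9.5% → €17.7061
Subtotal = €281.10; unrounded tax = €24.7589 → €24.76; total due = €305.86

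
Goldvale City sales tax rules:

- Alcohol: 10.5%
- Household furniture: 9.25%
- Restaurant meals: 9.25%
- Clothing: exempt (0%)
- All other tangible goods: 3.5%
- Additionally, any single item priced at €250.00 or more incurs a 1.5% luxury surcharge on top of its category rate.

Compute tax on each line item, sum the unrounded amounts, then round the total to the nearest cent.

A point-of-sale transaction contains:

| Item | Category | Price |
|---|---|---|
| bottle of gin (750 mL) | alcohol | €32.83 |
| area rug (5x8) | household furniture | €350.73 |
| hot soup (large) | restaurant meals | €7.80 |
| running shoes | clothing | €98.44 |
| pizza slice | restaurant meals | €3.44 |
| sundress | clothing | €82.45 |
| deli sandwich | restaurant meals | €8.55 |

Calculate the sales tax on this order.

€42.98

Bottle of gin (750 mL) €32.83: alcohol → 10.5% → €3.44715
Area rug (5x8) €350.73: household furniture → 9.25% + 1.5% surcharge = 10.75% → €37.703475
Hot soup (large) €7.80: restaurant meals → 9.25% → €0.7215
Running shoes €98.44: clothing → 0% → €0.00
Pizza slice €3.44: restaurant meals → 9.25% → €0.3182
Sundress €82.45: clothing → 0% → €0.00
Deli sandwich €8.55: restaurant meals → 9.25% → €0.790875
Unrounded tax sum = €42.9812 → €42.98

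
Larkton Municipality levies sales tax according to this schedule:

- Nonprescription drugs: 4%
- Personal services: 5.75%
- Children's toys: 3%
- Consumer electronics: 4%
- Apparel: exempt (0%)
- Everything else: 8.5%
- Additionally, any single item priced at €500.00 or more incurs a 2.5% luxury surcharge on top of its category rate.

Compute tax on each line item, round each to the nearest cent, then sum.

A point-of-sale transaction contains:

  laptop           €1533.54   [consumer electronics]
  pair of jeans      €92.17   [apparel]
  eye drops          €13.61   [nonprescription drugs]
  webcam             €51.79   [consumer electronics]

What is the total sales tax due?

Laptop €1533.54: consumer electronics → 4% + 2.5% surcharge = 6.5% → €99.68
Pair of jeans €92.17: apparel → 0% → €0.00
Eye drops €13.61: nonprescription drugs → 4% → €0.54
Webcam €51.79: consumer electronics → 4% → €2.07
Total tax = €99.68 + €0.54 + €2.07 = €102.29

€102.29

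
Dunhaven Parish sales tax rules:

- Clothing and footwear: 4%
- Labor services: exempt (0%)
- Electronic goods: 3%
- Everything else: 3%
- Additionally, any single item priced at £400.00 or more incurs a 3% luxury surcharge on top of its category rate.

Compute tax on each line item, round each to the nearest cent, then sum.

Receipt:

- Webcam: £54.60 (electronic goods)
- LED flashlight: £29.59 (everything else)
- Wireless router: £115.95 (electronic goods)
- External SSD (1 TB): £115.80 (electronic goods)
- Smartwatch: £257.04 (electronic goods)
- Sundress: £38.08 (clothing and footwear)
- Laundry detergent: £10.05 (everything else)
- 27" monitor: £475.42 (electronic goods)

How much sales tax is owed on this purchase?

Webcam £54.60: electronic goods → 3% → £1.64
LED flashlight £29.59: everything else → 3% → £0.89
Wireless router £115.95: electronic goods → 3% → £3.48
External SSD (1 TB) £115.80: electronic goods → 3% → £3.47
Smartwatch £257.04: electronic goods → 3% → £7.71
Sundress £38.08: clothing and footwear → 4% → £1.52
Laundry detergent £10.05: everything else → 3% → £0.30
27" monitor £475.42: electronic goods → 3% + 3% surcharge = 6% → £28.53
Total tax = £1.64 + £0.89 + £3.48 + £3.47 + £7.71 + £1.52 + £0.30 + £28.53 = £47.54

£47.54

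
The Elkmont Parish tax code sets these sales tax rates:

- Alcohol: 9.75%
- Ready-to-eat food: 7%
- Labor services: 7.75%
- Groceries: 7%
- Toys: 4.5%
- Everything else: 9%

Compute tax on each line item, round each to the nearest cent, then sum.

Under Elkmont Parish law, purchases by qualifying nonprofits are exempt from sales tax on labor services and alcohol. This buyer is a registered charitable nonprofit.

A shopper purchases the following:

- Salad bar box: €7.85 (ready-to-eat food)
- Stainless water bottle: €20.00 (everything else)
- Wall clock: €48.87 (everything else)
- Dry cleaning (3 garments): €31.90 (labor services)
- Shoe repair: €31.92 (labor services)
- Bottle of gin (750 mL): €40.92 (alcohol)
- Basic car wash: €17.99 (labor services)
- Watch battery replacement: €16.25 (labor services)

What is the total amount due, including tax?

Salad bar box €7.85: ready-to-eat food → 7% → €0.55
Stainless water bottle €20.00: everything else → 9% → €1.80
Wall clock €48.87: everything else → 9% → €4.40
Dry cleaning (3 garments) €31.90: labor services, buyer-exempt → 0% → €0.00
Shoe repair €31.92: labor services, buyer-exempt → 0% → €0.00
Bottle of gin (750 mL) €40.92: alcohol, buyer-exempt → 0% → €0.00
Basic car wash €17.99: labor services, buyer-exempt → 0% → €0.00
Watch battery replacement €16.25: labor services, buyer-exempt → 0% → €0.00
Subtotal = €215.70; tax = €6.75; total due = €222.45

€222.45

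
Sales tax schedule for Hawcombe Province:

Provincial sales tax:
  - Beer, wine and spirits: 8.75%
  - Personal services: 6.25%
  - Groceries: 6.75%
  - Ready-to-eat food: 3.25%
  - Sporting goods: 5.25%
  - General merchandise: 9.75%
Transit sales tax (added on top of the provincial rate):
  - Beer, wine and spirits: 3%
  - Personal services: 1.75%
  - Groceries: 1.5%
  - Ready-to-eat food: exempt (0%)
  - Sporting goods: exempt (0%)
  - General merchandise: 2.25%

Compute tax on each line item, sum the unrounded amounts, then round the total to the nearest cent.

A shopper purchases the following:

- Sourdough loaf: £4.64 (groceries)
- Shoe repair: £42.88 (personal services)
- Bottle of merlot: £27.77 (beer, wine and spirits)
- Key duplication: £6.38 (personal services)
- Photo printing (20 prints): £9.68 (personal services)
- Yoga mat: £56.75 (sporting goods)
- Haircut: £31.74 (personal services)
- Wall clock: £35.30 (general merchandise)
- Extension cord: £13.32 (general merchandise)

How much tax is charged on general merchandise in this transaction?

£5.83

Wall clock £35.30: general merchandise → 9.75% + 2.25% transit = 12% → £4.236
Extension cord £13.32: general merchandise → 9.75% + 2.25% transit = 12% → £1.5984
Tax on general merchandise: unrounded sum = £5.8344 → £5.83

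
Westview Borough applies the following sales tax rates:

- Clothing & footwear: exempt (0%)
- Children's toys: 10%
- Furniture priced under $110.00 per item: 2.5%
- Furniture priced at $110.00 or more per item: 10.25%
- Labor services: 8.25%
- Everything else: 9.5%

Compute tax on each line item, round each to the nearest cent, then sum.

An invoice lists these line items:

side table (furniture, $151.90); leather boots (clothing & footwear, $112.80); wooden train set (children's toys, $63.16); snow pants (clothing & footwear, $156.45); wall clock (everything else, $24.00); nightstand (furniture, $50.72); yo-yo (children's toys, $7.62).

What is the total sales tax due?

Side table $151.90: furniture, $110.00 or more → 10.25% → $15.57
Leather boots $112.80: clothing & footwear → 0% → $0.00
Wooden train set $63.16: children's toys → 10% → $6.32
Snow pants $156.45: clothing & footwear → 0% → $0.00
Wall clock $24.00: everything else → 9.5% → $2.28
Nightstand $50.72: furniture, under $110.00 → 2.5% → $1.27
Yo-yo $7.62: children's toys → 10% → $0.76
Total tax = $15.57 + $6.32 + $2.28 + $1.27 + $0.76 = $26.20

$26.20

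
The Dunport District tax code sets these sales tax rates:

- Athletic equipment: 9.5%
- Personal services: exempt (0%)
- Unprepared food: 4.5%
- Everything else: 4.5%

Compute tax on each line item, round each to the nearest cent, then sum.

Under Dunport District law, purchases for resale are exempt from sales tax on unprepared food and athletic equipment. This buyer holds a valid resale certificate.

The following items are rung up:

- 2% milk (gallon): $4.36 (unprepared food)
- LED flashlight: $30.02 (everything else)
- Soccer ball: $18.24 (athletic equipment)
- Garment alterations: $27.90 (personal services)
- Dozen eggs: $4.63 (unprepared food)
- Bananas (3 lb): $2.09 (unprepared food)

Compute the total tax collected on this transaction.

$1.35

2% milk (gallon) $4.36: unprepared food, buyer-exempt → 0% → $0.00
LED flashlight $30.02: everything else → 4.5% → $1.35
Soccer ball $18.24: athletic equipment, buyer-exempt → 0% → $0.00
Garment alterations $27.90: personal services → 0% → $0.00
Dozen eggs $4.63: unprepared food, buyer-exempt → 0% → $0.00
Bananas (3 lb) $2.09: unprepared food, buyer-exempt → 0% → $0.00
Total tax = $1.35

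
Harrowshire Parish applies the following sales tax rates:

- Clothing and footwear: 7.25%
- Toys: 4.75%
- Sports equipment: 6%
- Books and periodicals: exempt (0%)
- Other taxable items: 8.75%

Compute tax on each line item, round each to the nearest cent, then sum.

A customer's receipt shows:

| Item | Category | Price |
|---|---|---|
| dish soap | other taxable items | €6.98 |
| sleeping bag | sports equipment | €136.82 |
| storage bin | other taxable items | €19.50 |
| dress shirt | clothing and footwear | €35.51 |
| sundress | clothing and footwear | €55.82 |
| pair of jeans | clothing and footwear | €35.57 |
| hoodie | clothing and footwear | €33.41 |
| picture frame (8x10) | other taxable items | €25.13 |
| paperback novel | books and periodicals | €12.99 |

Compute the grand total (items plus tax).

€386.08

Dish soap €6.98: other taxable items → 8.75% → €0.61
Sleeping bag €136.82: sports equipment → 6% → €8.21
Storage bin €19.50: other taxable items → 8.75% → €1.71
Dress shirt €35.51: clothing and footwear → 7.25% → €2.57
Sundress €55.82: clothing and footwear → 7.25% → €4.05
Pair of jeans €35.57: clothing and footwear → 7.25% → €2.58
Hoodie €33.41: clothing and footwear → 7.25% → €2.42
Picture frame (8x10) €25.13: other taxable items → 8.75% → €2.20
Paperback novel €12.99: books and periodicals → 0% → €0.00
Subtotal = €361.73; tax = €24.35; total due = €386.08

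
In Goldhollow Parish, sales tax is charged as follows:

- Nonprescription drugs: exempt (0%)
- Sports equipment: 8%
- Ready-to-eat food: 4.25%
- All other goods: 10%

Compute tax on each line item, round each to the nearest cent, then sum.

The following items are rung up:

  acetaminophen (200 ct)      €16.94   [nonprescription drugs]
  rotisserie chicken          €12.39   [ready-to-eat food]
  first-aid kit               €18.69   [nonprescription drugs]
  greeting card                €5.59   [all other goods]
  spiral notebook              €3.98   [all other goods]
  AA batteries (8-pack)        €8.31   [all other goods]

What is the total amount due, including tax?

€68.22

Acetaminophen (200 ct) €16.94: nonprescription drugs → 0% → €0.00
Rotisserie chicken €12.39: ready-to-eat food → 4.25% → €0.53
First-aid kit €18.69: nonprescription drugs → 0% → €0.00
Greeting card €5.59: all other goods → 10% → €0.56
Spiral notebook €3.98: all other goods → 10% → €0.40
AA batteries (8-pack) €8.31: all other goods → 10% → €0.83
Subtotal = €65.90; tax = €2.32; total due = €68.22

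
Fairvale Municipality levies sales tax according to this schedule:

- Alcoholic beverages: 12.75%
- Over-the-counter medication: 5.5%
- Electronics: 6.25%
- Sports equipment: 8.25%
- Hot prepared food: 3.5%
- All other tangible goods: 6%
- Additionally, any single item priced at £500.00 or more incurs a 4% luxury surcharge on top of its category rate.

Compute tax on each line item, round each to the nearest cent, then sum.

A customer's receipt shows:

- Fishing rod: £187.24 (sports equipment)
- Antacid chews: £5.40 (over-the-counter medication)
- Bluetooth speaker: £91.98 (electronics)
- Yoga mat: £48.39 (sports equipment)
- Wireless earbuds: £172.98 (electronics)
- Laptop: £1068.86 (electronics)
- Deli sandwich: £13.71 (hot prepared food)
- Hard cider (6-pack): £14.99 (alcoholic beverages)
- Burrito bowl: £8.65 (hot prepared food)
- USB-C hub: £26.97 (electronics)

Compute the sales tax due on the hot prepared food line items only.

£0.78

Deli sandwich £13.71: hot prepared food → 3.5% → £0.48
Burrito bowl £8.65: hot prepared food → 3.5% → £0.30
Tax on hot prepared food = £0.48 + £0.30 = £0.78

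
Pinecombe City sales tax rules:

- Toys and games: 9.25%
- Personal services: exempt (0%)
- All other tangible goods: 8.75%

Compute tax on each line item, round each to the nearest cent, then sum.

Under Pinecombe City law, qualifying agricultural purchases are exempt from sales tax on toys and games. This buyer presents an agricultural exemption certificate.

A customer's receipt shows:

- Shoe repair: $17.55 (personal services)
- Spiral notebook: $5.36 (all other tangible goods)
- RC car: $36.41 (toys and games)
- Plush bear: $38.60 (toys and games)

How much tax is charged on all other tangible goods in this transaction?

$0.47

Spiral notebook $5.36: all other tangible goods → 8.75% → $0.47
Tax on all other tangible goods = $0.47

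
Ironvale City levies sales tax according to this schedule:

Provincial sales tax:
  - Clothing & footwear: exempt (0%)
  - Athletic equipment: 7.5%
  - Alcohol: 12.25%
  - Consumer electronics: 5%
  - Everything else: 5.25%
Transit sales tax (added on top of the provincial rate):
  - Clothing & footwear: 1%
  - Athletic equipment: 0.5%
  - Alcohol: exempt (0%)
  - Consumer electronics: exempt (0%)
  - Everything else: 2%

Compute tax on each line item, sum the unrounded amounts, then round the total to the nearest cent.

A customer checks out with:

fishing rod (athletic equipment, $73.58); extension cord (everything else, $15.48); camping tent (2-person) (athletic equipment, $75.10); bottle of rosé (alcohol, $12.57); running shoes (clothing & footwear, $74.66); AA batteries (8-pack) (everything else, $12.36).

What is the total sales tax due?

$16.20

Fishing rod $73.58: athletic equipment → 7.5% + 0.5% transit = 8% → $5.8864
Extension cord $15.48: everything else → 5.25% + 2% transit = 7.25% → $1.1223
Camping tent (2-person) $75.10: athletic equipment → 7.5% + 0.5% transit = 8% → $6.008
Bottle of rosé $12.57: alcohol → 12.25% + 0% transit = 12.25% → $1.539825
Running shoes $74.66: clothing & footwear → 0% + 1% transit = 1% → $0.7466
AA batteries (8-pack) $12.36: everything else → 5.25% + 2% transit = 7.25% → $0.8961
Unrounded tax sum = $16.199225 → $16.20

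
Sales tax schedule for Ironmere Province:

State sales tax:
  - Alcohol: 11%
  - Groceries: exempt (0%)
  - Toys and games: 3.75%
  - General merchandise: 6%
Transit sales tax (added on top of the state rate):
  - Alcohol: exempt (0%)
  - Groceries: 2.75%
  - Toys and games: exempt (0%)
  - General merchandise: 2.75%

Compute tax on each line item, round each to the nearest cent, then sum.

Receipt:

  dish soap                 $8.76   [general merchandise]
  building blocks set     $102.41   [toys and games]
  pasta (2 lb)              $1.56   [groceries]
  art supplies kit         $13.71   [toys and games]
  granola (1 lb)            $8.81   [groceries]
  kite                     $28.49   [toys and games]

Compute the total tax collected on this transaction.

Dish soap $8.76: general merchandise → 6% + 2.75% transit = 8.75% → $0.77
Building blocks set $102.41: toys and games → 3.75% + 0% transit = 3.75% → $3.84
Pasta (2 lb) $1.56: groceries → 0% + 2.75% transit = 2.75% → $0.04
Art supplies kit $13.71: toys and games → 3.75% + 0% transit = 3.75% → $0.51
Granola (1 lb) $8.81: groceries → 0% + 2.75% transit = 2.75% → $0.24
Kite $28.49: toys and games → 3.75% + 0% transit = 3.75% → $1.07
Total tax = $0.77 + $3.84 + $0.04 + $0.51 + $0.24 + $1.07 = $6.47

$6.47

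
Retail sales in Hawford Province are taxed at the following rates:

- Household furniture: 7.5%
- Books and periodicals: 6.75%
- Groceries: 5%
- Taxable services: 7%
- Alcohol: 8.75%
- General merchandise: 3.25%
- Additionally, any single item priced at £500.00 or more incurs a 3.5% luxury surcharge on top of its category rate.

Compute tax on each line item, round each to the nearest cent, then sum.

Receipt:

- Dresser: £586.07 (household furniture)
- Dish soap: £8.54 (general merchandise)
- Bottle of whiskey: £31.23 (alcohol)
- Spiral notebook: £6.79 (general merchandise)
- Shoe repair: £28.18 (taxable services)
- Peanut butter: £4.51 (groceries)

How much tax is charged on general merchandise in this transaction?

£0.50

Dish soap £8.54: general merchandise → 3.25% → £0.28
Spiral notebook £6.79: general merchandise → 3.25% → £0.22
Tax on general merchandise = £0.28 + £0.22 = £0.50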